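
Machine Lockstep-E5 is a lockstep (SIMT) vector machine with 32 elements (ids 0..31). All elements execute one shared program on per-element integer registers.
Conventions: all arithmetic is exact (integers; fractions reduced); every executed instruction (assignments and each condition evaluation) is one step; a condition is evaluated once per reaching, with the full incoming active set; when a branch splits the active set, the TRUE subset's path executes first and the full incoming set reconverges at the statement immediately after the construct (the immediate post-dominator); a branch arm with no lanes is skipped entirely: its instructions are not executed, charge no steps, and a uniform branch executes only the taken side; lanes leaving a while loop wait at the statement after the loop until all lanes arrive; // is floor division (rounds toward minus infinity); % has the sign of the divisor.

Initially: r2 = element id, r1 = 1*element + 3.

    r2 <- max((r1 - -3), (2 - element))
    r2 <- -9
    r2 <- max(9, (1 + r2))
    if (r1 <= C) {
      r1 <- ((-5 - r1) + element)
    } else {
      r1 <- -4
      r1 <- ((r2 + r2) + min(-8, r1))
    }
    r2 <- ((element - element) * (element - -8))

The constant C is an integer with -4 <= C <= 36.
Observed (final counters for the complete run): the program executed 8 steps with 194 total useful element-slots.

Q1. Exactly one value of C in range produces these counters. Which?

Answer: C = 32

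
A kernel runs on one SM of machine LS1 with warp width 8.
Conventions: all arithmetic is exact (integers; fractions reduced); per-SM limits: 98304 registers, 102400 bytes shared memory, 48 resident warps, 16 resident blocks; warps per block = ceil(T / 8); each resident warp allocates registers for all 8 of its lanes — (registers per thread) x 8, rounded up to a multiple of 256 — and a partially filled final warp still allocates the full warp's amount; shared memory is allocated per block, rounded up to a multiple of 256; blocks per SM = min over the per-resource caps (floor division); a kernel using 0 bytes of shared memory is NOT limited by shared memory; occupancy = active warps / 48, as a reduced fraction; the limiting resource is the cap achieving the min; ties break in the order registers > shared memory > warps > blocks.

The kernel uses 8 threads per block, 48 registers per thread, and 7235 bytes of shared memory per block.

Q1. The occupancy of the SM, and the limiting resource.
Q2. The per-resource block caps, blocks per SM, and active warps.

Answer: occupancy 13/48, limited by shared memory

registers: 192 blocks
shared memory: 13 blocks
warps: 48 blocks
blocks: 16 blocks

Answer: 13 blocks, 13 active warps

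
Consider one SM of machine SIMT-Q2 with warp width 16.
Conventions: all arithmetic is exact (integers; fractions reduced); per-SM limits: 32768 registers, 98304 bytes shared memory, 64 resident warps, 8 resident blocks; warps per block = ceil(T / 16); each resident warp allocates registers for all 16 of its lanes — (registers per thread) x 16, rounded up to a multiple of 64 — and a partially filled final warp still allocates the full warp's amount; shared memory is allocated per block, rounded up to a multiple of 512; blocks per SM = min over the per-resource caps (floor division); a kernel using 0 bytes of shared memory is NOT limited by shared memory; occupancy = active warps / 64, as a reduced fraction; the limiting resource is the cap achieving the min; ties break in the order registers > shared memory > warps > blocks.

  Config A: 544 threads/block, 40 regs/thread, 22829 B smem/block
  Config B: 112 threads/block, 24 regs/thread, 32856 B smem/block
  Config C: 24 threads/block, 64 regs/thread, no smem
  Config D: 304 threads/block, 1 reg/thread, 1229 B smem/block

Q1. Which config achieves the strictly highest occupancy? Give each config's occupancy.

occupancies: A 17/32, B 7/32, C 1/4, D 57/64

Answer: D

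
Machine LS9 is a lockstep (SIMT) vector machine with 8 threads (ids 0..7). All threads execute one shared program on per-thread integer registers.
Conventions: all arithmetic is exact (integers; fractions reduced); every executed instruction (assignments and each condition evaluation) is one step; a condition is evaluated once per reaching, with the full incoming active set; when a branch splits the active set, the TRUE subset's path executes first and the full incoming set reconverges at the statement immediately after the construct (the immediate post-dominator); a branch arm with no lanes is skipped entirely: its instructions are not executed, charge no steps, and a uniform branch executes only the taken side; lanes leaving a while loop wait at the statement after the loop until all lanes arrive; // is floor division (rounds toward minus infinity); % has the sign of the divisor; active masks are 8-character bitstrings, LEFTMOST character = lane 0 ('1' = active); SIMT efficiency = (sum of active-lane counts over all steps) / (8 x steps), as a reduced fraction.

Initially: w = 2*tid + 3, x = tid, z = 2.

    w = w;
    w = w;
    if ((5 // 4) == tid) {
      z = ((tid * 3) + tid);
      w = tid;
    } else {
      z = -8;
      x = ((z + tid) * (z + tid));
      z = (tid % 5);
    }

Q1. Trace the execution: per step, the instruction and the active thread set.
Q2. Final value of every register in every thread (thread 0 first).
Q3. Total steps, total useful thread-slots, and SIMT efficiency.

step 0: w <- w                       11111111
step 1: w <- w                       11111111
step 2: eval ((5 // 4) == tid)       11111111
step 3: z <- ((tid * 3) + tid)       01000000
step 4: w <- tid                     01000000
step 5: z <- -8                      10111111
step 6: x <- ((z + tid) * (z + tid)) 10111111
step 7: z <- (tid % 5)               10111111

Answer: 8 steps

w: 3,1,7,9,11,13,15,17
x: 64,1,36,25,16,9,4,1
z: 0,4,2,3,4,0,1,2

steps = 8; useful = 47; efficiency = 47/64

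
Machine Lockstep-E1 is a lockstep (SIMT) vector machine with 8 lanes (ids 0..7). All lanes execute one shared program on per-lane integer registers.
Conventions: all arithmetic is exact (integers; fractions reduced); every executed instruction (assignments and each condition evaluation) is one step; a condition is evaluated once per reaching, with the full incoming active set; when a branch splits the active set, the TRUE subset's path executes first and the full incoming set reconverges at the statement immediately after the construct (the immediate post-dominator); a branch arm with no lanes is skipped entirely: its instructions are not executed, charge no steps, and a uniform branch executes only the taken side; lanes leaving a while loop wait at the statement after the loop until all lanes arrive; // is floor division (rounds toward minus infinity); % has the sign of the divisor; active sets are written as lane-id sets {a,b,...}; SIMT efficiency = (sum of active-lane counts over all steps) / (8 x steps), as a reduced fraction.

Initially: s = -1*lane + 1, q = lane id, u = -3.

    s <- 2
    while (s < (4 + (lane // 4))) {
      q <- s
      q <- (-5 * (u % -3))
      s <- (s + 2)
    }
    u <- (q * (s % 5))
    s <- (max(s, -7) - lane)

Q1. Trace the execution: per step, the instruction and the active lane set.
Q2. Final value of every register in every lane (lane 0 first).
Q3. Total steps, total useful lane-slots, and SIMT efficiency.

step 0: s <- 2                       {0,1,2,3,4,5,6,7}
step 1: eval (s < (4 + (lane // 4))) {0,1,2,3,4,5,6,7}
step 2: q <- s                       {0,1,2,3,4,5,6,7}
step 3: q <- (-5 * (u % -3))         {0,1,2,3,4,5,6,7}
step 4: s <- (s + 2)                 {0,1,2,3,4,5,6,7}
step 5: eval (s < (4 + (lane // 4))) {0,1,2,3,4,5,6,7}
step 6: q <- s                       {4,5,6,7}
step 7: q <- (-5 * (u % -3))         {4,5,6,7}
step 8: s <- (s + 2)                 {4,5,6,7}
step 9: eval (s < (4 + (lane // 4))) {4,5,6,7}
step 10: u <- (q * (s % 5))           {0,1,2,3,4,5,6,7}
step 11: s <- (max(s, -7) - lane)     {0,1,2,3,4,5,6,7}

Answer: 12 steps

s: 4,3,2,1,2,1,0,-1
q: 0,0,0,0,0,0,0,0
u: 0,0,0,0,0,0,0,0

steps = 12; useful = 80; efficiency = 80/96 = 5/6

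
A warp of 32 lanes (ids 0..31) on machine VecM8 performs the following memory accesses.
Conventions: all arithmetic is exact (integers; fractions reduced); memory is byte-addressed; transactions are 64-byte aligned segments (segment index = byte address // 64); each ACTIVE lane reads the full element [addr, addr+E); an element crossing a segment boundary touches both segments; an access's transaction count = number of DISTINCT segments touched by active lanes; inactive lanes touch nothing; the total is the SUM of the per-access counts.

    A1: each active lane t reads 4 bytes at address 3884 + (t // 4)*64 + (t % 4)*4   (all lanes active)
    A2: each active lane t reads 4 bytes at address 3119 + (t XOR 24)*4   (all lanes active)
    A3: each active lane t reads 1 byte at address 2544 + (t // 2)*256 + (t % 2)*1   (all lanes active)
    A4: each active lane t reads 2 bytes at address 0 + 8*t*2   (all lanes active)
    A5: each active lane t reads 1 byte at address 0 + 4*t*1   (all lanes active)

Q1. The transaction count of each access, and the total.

A1: 8 transactions
A2: 3 transactions
A3: 16 transactions
A4: 8 transactions
A5: 2 transactions

Answer: 8,3,16,8,2; total 37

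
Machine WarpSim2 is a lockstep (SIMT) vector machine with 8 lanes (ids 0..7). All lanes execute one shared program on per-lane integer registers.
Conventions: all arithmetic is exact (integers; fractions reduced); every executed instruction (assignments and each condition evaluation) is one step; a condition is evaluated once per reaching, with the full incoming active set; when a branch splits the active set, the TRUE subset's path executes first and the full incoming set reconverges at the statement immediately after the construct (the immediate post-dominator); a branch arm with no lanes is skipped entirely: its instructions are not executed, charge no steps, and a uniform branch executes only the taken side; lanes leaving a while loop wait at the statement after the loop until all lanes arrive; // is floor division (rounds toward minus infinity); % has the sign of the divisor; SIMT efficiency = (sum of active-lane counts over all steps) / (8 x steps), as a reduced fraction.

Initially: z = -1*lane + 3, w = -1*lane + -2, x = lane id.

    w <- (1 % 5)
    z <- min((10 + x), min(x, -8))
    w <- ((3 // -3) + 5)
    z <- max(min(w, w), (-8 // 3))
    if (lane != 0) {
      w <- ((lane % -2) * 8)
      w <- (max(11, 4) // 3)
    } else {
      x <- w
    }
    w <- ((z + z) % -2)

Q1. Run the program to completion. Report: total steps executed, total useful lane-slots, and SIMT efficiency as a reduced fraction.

Answer: 9 steps, 63 useful, 7/8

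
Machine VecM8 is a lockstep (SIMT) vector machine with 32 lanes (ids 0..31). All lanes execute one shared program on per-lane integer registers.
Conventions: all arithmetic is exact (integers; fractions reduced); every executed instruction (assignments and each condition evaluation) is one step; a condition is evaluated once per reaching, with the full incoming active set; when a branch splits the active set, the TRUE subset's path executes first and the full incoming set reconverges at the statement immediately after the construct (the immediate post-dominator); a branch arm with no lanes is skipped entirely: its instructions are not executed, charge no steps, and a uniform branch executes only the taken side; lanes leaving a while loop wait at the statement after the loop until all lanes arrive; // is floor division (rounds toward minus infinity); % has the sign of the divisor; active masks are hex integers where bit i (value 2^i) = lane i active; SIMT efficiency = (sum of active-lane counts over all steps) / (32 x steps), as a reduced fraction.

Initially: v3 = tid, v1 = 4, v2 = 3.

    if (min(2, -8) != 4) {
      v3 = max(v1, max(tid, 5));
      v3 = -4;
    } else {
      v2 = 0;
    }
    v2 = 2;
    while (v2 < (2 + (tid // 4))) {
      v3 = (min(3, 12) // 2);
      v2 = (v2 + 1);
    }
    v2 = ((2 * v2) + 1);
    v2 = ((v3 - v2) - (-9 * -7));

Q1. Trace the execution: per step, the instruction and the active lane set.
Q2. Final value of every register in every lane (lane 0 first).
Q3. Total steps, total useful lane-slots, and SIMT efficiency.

step 0: eval (min(2, -8) != 4)       0xffffffff
step 1: v3 <- max(v1, max(tid, 5))   0xffffffff
step 2: v3 <- -4                     0xffffffff
step 3: v2 <- 2                      0xffffffff
step 4: eval (v2 < (2 + (tid // 4))) 0xffffffff
step 5: v3 <- (min(3, 12) // 2)      0xfffffff0
step 6: v2 <- (v2 + 1)               0xfffffff0
step 7: eval (v2 < (2 + (tid // 4))) 0xfffffff0
step 8: v3 <- (min(3, 12) // 2)      0xffffff00
step 9: v2 <- (v2 + 1)               0xffffff00
step 10: eval (v2 < (2 + (tid // 4))) 0xffffff00
step 11: v3 <- (min(3, 12) // 2)      0xfffff000
step 12: v2 <- (v2 + 1)               0xfffff000
step 13: eval (v2 < (2 + (tid // 4))) 0xfffff000
step 14: v3 <- (min(3, 12) // 2)      0xffff0000
step 15: v2 <- (v2 + 1)               0xffff0000
step 16: eval (v2 < (2 + (tid // 4))) 0xffff0000
step 17: v3 <- (min(3, 12) // 2)      0xfff00000
step 18: v2 <- (v2 + 1)               0xfff00000
step 19: eval (v2 < (2 + (tid // 4))) 0xfff00000
step 20: v3 <- (min(3, 12) // 2)      0xff000000
step 21: v2 <- (v2 + 1)               0xff000000
step 22: eval (v2 < (2 + (tid // 4))) 0xff000000
step 23: v3 <- (min(3, 12) // 2)      0xf0000000
step 24: v2 <- (v2 + 1)               0xf0000000
step 25: eval (v2 < (2 + (tid // 4))) 0xf0000000
step 26: v2 <- ((2 * v2) + 1)         0xffffffff
step 27: v2 <- ((v3 - v2) - (-9 * -7)) 0xffffffff

Answer: 28 steps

v3: -4,-4,-4,-4,1,1,1,1,1,1,1,1,1,1,1,1,1,1,1,1,1,1,1,1,1,1,1,1,1,1,1,1
v1: 4,4,4,4,4,4,4,4,4,4,4,4,4,4,4,4,4,4,4,4,4,4,4,4,4,4,4,4,4,4,4,4
v2: -72,-72,-72,-72,-69,-69,-69,-69,-71,-71,-71,-71,-73,-73,-73,-73,-75,-75,-75,-75,-77,-77,-77,-77,-79,-79,-79,-79,-81,-81,-81,-81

steps = 28; useful = 560; efficiency = 560/896 = 5/8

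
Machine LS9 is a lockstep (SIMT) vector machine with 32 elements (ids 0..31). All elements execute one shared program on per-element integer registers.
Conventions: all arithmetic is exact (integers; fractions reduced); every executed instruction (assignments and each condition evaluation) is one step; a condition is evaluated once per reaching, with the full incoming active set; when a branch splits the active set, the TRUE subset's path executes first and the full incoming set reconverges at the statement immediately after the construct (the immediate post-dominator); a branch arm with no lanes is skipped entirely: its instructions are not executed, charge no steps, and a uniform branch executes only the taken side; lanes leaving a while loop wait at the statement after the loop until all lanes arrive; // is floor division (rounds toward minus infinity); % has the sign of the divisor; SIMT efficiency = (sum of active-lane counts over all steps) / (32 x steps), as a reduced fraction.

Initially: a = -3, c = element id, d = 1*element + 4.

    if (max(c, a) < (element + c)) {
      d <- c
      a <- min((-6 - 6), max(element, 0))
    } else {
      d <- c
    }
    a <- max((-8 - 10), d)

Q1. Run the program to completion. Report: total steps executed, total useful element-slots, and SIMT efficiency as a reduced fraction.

Answer: 5 steps, 127 useful, 127/160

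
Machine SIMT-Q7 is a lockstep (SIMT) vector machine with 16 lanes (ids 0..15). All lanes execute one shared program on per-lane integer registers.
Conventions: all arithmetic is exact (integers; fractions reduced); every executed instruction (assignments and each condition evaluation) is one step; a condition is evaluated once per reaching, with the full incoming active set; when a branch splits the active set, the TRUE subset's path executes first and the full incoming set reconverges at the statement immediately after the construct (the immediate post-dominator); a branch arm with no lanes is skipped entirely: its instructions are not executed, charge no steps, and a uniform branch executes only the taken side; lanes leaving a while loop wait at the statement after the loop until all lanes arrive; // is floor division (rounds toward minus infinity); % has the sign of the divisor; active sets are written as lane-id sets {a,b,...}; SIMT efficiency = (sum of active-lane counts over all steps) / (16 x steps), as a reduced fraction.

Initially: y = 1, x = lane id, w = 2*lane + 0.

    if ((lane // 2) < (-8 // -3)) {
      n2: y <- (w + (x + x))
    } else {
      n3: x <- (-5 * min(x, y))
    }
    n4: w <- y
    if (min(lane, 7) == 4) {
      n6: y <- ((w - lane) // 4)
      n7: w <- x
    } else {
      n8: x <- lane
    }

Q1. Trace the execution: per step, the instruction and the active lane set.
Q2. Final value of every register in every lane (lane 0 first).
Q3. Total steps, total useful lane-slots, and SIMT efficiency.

step 0: eval ((lane // 2) < (-8 // -3)) {0,1,2,3,4,5,6,7,8,9,10,11,12,13,14,15}
step 1: y <- (w + (x + x))           {0,1,2,3}
step 2: x <- (-5 * min(x, y))        {4,5,6,7,8,9,10,11,12,13,14,15}
step 3: w <- y                       {0,1,2,3,4,5,6,7,8,9,10,11,12,13,14,15}
step 4: eval (min(lane, 7) == 4)     {0,1,2,3,4,5,6,7,8,9,10,11,12,13,14,15}
step 5: y <- ((w - lane) // 4)       {4}
step 6: w <- x                       {4}
step 7: x <- lane                    {0,1,2,3,5,6,7,8,9,10,11,12,13,14,15}

Answer: 8 steps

y: 0,4,8,12,-1,1,1,1,1,1,1,1,1,1,1,1
x: 0,1,2,3,-5,5,6,7,8,9,10,11,12,13,14,15
w: 0,4,8,12,-5,1,1,1,1,1,1,1,1,1,1,1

steps = 8; useful = 81; efficiency = 81/128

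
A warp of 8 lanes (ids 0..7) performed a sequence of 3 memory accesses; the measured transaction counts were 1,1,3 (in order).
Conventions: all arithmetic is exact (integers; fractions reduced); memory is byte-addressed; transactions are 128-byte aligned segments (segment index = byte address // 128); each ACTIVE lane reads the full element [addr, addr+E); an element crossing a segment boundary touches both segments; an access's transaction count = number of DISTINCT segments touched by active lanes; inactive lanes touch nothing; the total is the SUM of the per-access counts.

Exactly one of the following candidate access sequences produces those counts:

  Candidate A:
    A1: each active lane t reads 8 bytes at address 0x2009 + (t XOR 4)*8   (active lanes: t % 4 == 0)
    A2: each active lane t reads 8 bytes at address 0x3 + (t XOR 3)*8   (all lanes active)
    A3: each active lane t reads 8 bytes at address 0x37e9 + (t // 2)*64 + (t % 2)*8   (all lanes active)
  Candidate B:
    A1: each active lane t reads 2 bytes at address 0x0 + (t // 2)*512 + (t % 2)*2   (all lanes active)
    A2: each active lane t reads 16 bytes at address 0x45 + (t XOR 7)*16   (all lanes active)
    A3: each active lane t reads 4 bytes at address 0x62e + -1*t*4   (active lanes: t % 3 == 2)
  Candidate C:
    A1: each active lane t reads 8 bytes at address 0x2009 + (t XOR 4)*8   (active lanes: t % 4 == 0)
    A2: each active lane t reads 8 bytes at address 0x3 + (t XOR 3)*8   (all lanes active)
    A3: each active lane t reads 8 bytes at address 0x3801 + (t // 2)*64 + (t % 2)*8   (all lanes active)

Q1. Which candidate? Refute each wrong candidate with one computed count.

B: A1 gives 4 transactions, not 1
C: A3 gives 2 transactions, not 3
A: all counts match (1,1,3)

Answer: A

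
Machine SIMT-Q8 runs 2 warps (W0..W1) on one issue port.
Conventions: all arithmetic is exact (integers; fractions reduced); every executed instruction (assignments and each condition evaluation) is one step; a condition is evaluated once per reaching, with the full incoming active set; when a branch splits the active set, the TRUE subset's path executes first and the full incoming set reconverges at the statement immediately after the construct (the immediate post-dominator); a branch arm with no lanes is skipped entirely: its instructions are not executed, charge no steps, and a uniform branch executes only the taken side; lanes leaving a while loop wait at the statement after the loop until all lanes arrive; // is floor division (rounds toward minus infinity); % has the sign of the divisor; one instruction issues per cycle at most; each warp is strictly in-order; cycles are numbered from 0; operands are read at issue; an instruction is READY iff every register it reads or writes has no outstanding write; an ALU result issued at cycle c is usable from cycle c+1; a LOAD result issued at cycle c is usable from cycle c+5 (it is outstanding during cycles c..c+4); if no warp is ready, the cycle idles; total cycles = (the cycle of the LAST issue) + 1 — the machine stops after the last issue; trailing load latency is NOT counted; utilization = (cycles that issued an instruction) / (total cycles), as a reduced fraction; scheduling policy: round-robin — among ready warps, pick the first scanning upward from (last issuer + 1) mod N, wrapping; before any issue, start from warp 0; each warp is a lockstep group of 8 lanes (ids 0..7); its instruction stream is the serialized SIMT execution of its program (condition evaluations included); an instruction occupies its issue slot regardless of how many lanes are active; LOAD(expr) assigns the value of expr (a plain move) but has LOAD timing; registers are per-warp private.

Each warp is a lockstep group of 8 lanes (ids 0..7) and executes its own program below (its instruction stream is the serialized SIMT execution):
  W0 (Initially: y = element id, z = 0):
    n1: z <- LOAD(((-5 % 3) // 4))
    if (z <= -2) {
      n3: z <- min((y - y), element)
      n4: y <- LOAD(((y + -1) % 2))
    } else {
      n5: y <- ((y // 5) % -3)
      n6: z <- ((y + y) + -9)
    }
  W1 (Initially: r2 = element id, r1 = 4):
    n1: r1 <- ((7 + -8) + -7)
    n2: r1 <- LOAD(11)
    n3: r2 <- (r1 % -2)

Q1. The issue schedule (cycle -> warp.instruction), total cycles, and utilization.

cycle 0: W0.I0
cycle 1: W1.I0
cycle 2: W1.I1
cycle 3: idle
cycle 4: idle
cycle 5: W0.I1
cycle 6: W0.I2
cycle 7: W1.I2
cycle 8: W0.I3

Answer: 9 cycles, utilization 7/9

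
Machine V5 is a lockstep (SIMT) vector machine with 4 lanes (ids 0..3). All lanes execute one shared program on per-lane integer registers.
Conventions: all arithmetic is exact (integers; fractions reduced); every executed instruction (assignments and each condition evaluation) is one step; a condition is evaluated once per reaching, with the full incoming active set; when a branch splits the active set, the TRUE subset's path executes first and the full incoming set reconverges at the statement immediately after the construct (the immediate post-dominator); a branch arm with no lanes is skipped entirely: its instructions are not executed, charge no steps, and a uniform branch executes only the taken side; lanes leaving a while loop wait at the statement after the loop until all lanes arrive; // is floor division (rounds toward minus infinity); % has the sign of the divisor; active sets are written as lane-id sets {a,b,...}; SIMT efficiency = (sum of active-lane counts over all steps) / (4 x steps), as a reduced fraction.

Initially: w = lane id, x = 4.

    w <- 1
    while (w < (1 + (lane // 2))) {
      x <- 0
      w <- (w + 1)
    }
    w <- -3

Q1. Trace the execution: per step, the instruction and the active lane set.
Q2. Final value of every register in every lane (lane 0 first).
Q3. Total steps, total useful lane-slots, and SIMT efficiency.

step 0: w <- 1                       {0,1,2,3}
step 1: eval (w < (1 + (lane // 2))) {0,1,2,3}
step 2: x <- 0                       {2,3}
step 3: w <- (w + 1)                 {2,3}
step 4: eval (w < (1 + (lane // 2))) {2,3}
step 5: w <- -3                      {0,1,2,3}

Answer: 6 steps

w: -3,-3,-3,-3
x: 4,4,0,0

steps = 6; useful = 18; efficiency = 18/24 = 3/4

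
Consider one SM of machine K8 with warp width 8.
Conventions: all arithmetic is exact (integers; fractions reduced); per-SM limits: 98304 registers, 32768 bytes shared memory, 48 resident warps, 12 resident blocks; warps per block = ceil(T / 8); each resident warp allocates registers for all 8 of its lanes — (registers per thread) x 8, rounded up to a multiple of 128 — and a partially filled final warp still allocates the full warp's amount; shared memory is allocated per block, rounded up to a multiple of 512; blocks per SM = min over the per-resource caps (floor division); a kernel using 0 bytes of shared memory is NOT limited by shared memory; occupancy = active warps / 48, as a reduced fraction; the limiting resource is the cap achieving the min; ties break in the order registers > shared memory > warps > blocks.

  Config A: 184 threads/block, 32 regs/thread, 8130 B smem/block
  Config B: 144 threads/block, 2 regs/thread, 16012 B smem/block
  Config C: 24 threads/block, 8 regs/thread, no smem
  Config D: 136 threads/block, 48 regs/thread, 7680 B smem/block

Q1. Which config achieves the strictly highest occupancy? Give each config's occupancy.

occupancies: A 23/24, B 3/4, C 3/4, D 17/24

Answer: A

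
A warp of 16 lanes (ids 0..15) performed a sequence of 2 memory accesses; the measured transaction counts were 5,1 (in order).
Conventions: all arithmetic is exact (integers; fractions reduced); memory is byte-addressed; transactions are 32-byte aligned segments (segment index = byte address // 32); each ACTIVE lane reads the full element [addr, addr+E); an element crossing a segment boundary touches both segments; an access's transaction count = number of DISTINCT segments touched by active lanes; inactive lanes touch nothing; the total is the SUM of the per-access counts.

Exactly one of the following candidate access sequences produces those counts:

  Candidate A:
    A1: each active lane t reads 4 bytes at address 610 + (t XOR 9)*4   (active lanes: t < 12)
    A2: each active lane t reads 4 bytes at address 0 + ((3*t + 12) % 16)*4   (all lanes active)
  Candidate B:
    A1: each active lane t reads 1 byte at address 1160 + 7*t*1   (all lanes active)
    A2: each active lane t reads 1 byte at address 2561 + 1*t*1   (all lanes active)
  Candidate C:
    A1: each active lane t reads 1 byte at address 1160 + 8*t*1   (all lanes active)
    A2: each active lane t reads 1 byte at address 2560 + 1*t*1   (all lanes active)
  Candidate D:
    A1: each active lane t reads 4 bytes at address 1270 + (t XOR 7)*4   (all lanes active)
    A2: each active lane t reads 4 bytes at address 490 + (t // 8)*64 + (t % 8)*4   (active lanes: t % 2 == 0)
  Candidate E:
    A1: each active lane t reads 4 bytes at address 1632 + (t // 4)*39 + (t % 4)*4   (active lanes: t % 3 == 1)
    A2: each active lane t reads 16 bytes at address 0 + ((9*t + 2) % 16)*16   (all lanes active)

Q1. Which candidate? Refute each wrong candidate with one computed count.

A: A1 gives 3 transactions, not 5
B: A1 gives 4 transactions, not 5
D: A1 gives 3 transactions, not 5
E: A1 gives 4 transactions, not 5
C: all counts match (5,1)

Answer: C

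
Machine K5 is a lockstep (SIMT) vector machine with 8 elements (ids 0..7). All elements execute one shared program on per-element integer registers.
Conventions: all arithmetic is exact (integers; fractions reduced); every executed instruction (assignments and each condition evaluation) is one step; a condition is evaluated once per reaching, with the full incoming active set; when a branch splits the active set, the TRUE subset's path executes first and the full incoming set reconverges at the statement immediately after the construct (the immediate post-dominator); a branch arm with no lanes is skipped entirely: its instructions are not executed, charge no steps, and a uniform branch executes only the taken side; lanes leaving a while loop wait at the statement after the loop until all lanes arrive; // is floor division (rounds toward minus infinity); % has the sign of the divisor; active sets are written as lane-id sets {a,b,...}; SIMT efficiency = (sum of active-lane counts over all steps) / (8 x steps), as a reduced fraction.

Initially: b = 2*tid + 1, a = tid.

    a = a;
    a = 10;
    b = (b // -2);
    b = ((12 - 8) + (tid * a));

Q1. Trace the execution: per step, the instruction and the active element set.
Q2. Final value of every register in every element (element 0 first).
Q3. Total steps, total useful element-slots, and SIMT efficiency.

step 0: a <- a                       {0,1,2,3,4,5,6,7}
step 1: a <- 10                      {0,1,2,3,4,5,6,7}
step 2: b <- (b // -2)               {0,1,2,3,4,5,6,7}
step 3: b <- ((12 - 8) + (tid * a))  {0,1,2,3,4,5,6,7}

Answer: 4 steps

b: 4,14,24,34,44,54,64,74
a: 10,10,10,10,10,10,10,10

steps = 4; useful = 32; efficiency = 32/32 = 1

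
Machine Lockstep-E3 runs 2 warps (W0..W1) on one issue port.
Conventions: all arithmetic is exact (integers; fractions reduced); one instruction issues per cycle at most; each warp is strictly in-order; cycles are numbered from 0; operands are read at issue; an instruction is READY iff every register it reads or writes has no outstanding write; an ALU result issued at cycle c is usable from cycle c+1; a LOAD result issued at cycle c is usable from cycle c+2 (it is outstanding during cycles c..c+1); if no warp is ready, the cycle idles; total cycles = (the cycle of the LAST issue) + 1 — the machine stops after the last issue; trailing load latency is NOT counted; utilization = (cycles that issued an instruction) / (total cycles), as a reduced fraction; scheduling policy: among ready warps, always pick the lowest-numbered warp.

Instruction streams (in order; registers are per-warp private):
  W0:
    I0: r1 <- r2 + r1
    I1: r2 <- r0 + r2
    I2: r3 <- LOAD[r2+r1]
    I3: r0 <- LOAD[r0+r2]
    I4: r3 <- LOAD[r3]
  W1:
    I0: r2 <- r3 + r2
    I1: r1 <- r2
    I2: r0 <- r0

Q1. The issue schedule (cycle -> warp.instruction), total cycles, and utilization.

cycle 0: W0.I0
cycle 1: W0.I1
cycle 2: W0.I2
cycle 3: W0.I3
cycle 4: W0.I4
cycle 5: W1.I0
cycle 6: W1.I1
cycle 7: W1.I2

Answer: 8 cycles, utilization 1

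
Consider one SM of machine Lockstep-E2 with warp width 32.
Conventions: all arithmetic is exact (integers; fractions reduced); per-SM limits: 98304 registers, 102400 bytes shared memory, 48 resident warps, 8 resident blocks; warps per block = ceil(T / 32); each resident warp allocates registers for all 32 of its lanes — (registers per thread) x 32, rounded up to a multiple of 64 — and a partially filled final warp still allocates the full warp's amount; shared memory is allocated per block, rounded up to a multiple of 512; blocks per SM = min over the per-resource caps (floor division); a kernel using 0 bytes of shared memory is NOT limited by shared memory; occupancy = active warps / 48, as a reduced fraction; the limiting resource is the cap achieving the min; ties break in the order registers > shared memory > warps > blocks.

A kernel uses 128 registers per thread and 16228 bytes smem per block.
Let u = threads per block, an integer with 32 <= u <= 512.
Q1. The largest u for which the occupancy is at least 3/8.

Answer: u = 384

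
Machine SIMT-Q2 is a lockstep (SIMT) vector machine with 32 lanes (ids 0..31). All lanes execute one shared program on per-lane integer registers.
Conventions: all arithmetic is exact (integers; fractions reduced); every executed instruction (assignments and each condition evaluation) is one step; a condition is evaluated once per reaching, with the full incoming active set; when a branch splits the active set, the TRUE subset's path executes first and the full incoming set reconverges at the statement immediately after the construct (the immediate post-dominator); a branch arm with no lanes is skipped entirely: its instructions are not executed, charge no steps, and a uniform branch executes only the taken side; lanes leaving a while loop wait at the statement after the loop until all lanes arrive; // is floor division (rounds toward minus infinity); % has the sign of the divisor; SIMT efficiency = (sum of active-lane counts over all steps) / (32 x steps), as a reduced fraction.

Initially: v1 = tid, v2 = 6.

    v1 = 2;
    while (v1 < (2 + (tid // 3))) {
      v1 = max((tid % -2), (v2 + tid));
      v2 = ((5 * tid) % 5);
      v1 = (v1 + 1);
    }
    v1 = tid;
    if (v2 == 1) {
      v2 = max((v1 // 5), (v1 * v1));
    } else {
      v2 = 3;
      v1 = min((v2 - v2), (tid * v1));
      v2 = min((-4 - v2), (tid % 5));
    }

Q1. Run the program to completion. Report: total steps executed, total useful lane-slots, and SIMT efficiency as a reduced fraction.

Answer: 11 steps, 340 useful, 85/88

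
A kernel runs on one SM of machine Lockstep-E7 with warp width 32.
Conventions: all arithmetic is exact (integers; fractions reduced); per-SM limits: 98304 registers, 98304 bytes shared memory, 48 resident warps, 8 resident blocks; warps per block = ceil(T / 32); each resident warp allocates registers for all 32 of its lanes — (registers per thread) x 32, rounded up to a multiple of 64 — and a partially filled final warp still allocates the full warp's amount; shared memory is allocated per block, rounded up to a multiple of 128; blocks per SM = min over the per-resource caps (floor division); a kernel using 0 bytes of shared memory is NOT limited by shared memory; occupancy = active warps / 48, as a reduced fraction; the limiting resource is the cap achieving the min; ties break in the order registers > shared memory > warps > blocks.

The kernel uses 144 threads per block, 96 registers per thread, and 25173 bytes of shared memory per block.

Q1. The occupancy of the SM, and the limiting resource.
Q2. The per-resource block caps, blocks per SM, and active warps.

Answer: occupancy 5/16, limited by shared memory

registers: 6 blocks
shared memory: 3 blocks
warps: 9 blocks
blocks: 8 blocks

Answer: 3 blocks, 15 active warps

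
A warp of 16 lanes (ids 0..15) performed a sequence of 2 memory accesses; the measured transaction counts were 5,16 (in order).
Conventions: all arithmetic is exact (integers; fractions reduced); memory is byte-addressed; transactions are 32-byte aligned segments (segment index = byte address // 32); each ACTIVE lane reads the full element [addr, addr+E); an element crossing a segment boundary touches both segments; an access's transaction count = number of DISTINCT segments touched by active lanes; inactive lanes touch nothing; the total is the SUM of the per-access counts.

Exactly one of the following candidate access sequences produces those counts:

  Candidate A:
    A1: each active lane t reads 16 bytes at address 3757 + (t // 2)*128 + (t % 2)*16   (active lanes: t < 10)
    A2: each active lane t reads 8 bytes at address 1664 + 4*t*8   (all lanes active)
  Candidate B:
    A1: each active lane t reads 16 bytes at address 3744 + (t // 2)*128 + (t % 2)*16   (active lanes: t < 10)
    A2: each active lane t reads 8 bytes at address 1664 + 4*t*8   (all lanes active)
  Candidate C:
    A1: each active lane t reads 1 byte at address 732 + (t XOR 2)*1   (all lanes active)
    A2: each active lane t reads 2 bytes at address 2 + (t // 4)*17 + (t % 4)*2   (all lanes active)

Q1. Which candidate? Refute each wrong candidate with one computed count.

A: A1 gives 10 transactions, not 5
C: A1 gives 2 transactions, not 5
B: all counts match (5,16)

Answer: B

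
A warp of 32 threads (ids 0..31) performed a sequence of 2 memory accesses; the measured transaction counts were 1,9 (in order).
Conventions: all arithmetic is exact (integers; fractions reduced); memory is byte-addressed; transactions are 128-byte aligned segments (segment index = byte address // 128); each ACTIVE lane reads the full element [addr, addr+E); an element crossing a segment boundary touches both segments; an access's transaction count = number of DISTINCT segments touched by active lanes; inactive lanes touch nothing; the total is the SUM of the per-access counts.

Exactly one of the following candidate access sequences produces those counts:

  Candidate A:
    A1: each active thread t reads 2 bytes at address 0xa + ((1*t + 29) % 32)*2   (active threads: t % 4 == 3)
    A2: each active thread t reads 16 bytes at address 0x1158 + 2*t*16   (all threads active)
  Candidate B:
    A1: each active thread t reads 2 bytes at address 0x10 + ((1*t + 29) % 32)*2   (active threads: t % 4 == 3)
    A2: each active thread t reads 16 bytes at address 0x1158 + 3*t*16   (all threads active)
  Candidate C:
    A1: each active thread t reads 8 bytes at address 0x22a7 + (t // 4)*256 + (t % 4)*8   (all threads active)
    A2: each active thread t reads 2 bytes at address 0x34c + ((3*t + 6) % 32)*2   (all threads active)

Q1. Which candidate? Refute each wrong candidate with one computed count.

B: A2 gives 13 transactions, not 9
C: A1 gives 8 transactions, not 1
A: all counts match (1,9)

Answer: A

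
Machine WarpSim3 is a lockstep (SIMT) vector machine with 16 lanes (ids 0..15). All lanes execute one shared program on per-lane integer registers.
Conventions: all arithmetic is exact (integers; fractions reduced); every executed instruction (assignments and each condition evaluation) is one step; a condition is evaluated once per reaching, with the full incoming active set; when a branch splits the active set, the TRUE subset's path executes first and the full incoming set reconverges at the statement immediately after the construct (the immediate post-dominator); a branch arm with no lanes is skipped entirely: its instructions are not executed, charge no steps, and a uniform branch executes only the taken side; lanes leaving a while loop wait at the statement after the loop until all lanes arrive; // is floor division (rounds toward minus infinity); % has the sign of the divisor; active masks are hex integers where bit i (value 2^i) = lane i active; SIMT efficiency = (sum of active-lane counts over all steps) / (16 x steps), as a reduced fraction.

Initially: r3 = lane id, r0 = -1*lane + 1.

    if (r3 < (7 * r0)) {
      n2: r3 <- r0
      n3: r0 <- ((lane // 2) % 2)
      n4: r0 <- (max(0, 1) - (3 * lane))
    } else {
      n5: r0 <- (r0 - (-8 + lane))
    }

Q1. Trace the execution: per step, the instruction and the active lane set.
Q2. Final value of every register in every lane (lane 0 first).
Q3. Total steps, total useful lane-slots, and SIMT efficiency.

step 0: eval (r3 < (7 * r0))         0xffff
step 1: r3 <- r0                     0x0001
step 2: r0 <- ((lane // 2) % 2)      0x0001
step 3: r0 <- (max(0, 1) - (3 * lane)) 0x0001
step 4: r0 <- (r0 - (-8 + lane))     0xfffe

Answer: 5 steps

r3: 1,1,2,3,4,5,6,7,8,9,10,11,12,13,14,15
r0: 1,7,5,3,1,-1,-3,-5,-7,-9,-11,-13,-15,-17,-19,-21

steps = 5; useful = 34; efficiency = 34/80 = 17/40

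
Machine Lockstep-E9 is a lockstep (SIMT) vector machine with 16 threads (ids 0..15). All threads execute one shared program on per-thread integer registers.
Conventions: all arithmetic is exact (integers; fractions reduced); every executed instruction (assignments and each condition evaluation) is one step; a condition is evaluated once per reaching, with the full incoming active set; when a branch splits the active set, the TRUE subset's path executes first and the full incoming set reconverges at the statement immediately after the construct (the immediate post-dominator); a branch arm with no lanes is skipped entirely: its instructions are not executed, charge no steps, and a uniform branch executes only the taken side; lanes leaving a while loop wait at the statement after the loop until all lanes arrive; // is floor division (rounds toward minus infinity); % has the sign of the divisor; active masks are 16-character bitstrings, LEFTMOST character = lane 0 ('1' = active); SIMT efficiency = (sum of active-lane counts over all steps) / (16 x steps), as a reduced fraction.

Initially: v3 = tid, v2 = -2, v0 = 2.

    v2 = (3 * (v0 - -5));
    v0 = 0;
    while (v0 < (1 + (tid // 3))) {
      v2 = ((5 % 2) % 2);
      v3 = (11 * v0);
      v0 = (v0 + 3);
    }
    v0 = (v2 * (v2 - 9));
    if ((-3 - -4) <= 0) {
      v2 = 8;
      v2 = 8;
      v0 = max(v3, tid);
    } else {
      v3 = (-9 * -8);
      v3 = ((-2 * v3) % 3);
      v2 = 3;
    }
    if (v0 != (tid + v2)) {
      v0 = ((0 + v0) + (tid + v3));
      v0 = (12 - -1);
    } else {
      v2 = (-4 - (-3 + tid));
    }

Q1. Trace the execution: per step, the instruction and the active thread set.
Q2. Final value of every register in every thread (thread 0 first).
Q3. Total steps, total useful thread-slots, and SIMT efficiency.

step 0: v2 <- (3 * (v0 - -5))        1111111111111111
step 1: v0 <- 0                      1111111111111111
step 2: eval (v0 < (1 + (tid // 3))) 1111111111111111
step 3: v2 <- ((5 % 2) % 2)          1111111111111111
step 4: v3 <- (11 * v0)              1111111111111111
step 5: v0 <- (v0 + 3)               1111111111111111
step 6: eval (v0 < (1 + (tid // 3))) 1111111111111111
step 7: v2 <- ((5 % 2) % 2)          0000000001111111
step 8: v3 <- (11 * v0)              0000000001111111
step 9: v0 <- (v0 + 3)               0000000001111111
step 10: eval (v0 < (1 + (tid // 3))) 0000000001111111
step 11: v0 <- (v2 * (v2 - 9))        1111111111111111
step 12: eval ((-3 - -4) <= 0)        1111111111111111
step 13: v3 <- (-9 * -8)              1111111111111111
step 14: v3 <- ((-2 * v3) % 3)        1111111111111111
step 15: v2 <- 3                      1111111111111111
step 16: eval (v0 != (tid + v2))      1111111111111111
step 17: v0 <- ((0 + v0) + (tid + v3)) 1111111111111111
step 18: v0 <- (12 - -1)              1111111111111111

Answer: 19 steps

v3: 0,0,0,0,0,0,0,0,0,0,0,0,0,0,0,0
v2: 3,3,3,3,3,3,3,3,3,3,3,3,3,3,3,3
v0: 13,13,13,13,13,13,13,13,13,13,13,13,13,13,13,13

steps = 19; useful = 268; efficiency = 268/304 = 67/76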